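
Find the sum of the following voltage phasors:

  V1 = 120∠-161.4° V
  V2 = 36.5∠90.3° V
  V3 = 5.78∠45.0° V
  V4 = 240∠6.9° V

Step 1 — Convert each phasor to rectangular form:
  V1 = 120·(cos(-161.4°) + j·sin(-161.4°)) = -113.7 - j38.28 V
  V2 = 36.5·(cos(90.3°) + j·sin(90.3°)) = -0.1911 + j36.5 V
  V3 = 5.78·(cos(45.0°) + j·sin(45.0°)) = 4.087 + j4.087 V
  V4 = 240·(cos(6.9°) + j·sin(6.9°)) = 238.3 + j28.83 V
Step 2 — Sum components: V_total = 128.4 + j31.14 V.
Step 3 — Convert to polar: |V_total| = 132.1 V, ∠V_total = 13.6°.

V_total = 132.1∠13.6° V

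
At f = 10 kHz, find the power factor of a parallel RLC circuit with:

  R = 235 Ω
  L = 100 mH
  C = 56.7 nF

Step 1 — Angular frequency: ω = 2π·f = 2π·1e+04 = 6.283e+04 rad/s.
Step 2 — Component impedances:
  R: Z = R = 235 Ω
  L: Z = jωL = j·6.283e+04·0.1 = 0 + j6283 Ω
  C: Z = 1/(jωC) = -j/(ω·C) = 0 - j280.7 Ω
Step 3 — Parallel combination: 1/Z_total = 1/R + 1/L + 1/C; Z_total = 143.3 - j114.6 Ω = 183.5∠-38.7° Ω.
Step 4 — Power factor: PF = cos(φ) = Re(Z)/|Z| = 143.3/183.5 = 0.7809.
Step 5 — Type: Im(Z) = -114.6 ⇒ leading (phase φ = -38.7°).

PF = 0.7809 (leading, φ = -38.7°)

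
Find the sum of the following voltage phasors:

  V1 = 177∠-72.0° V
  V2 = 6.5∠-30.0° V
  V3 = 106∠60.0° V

Step 1 — Convert each phasor to rectangular form:
  V1 = 177·(cos(-72.0°) + j·sin(-72.0°)) = 54.7 - j168.3 V
  V2 = 6.5·(cos(-30.0°) + j·sin(-30.0°)) = 5.629 - j3.25 V
  V3 = 106·(cos(60.0°) + j·sin(60.0°)) = 53 + j91.8 V
Step 2 — Sum components: V_total = 113.3 - j79.79 V.
Step 3 — Convert to polar: |V_total| = 138.6 V, ∠V_total = -35.1°.

V_total = 138.6∠-35.1° V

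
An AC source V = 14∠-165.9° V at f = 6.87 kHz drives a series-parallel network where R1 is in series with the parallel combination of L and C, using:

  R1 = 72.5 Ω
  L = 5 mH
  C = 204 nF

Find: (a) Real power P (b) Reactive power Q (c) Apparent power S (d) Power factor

Step 1 — Angular frequency: ω = 2π·f = 2π·6870 = 4.317e+04 rad/s.
Step 2 — Component impedances:
  R1: Z = R = 72.5 Ω
  L: Z = jωL = j·4.317e+04·0.005 = 0 + j215.8 Ω
  C: Z = 1/(jωC) = -j/(ω·C) = 0 - j113.6 Ω
Step 3 — Parallel branch: L || C = 1/(1/L + 1/C) = 0 - j239.7 Ω.
Step 4 — Series with R1: Z_total = R1 + (L || C) = 72.5 - j239.7 Ω = 250.4∠-73.2° Ω.
Step 5 — Source phasor: V = 14∠-165.9° V = -13.58 - j3.411 V.
Step 6 — Current: I = V / Z = -0.002664 - j0.05585 A = 0.05591∠-92.7° A.
Step 7 — Complex power: S = V·I* = 0.2266 - j0.7492 VA.
Step 8 — Real power: P = Re(S) = 0.2266 W.
Step 9 — Reactive power: Q = Im(S) = -0.7492 VAR.
Step 10 — Apparent power: |S| = 0.7828 VA.
Step 11 — Power factor: PF = P/|S| = 0.2895 (leading).

(a) P = 0.2266 W  (b) Q = -0.7492 VAR  (c) S = 0.7828 VA  (d) PF = 0.2895 (leading)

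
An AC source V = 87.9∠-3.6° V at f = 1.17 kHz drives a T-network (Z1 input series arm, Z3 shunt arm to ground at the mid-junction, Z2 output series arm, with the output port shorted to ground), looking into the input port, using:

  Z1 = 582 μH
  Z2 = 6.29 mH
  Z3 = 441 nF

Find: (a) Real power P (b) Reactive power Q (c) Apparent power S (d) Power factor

Step 1 — Angular frequency: ω = 2π·f = 2π·1170 = 7351 rad/s.
Step 2 — Component impedances:
  Z1: Z = jωL = j·7351·0.000582 = 0 + j4.278 Ω
  Z2: Z = jωL = j·7351·0.00629 = 0 + j46.24 Ω
  Z3: Z = 1/(jωC) = -j/(ω·C) = 0 - j308.5 Ω
Step 3 — With the output port shorted to ground, the output series arm Z2 runs from the junction to ground; the shunt arm Z3 also runs from the junction to ground. They appear in parallel: Z3 || Z2 = 0 + j54.39 Ω.
Step 4 — Series with input arm Z1: Z_in = Z1 + (Z3 || Z2) = 0 + j58.67 Ω = 58.67∠90.0° Ω.
Step 5 — Source phasor: V = 87.9∠-3.6° V = 87.73 - j5.519 V.
Step 6 — Current: I = V / Z = -0.09407 - j1.495 A = 1.498∠-93.6° A.
Step 7 — Complex power: S = V·I* = 0 + j131.7 VA.
Step 8 — Real power: P = Re(S) = 0 W.
Step 9 — Reactive power: Q = Im(S) = 131.7 VAR.
Step 10 — Apparent power: |S| = 131.7 VA.
Step 11 — Power factor: PF = P/|S| = 0 (lagging).

(a) P = 0 W  (b) Q = 131.7 VAR  (c) S = 131.7 VA  (d) PF = 0 (lagging)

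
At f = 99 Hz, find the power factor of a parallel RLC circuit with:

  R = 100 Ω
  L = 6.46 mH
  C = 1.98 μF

Step 1 — Angular frequency: ω = 2π·f = 2π·99 = 622 rad/s.
Step 2 — Component impedances:
  R: Z = R = 100 Ω
  L: Z = jωL = j·622·0.00646 = 0 + j4.018 Ω
  C: Z = 1/(jωC) = -j/(ω·C) = 0 - j811.9 Ω
Step 3 — Parallel combination: 1/Z_total = 1/R + 1/L + 1/C; Z_total = 0.1628 + j4.032 Ω = 4.035∠87.7° Ω.
Step 4 — Power factor: PF = cos(φ) = Re(Z)/|Z| = 0.1628/4.035 = 0.04035.
Step 5 — Type: Im(Z) = 4.032 ⇒ lagging (phase φ = 87.7°).

PF = 0.04035 (lagging, φ = 87.7°)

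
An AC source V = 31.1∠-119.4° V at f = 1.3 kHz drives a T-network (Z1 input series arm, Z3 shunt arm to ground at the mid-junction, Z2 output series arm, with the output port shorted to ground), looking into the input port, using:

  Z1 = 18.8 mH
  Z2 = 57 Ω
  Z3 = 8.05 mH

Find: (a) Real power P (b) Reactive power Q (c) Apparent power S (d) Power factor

Step 1 — Angular frequency: ω = 2π·f = 2π·1300 = 8168 rad/s.
Step 2 — Component impedances:
  Z1: Z = jωL = j·8168·0.0188 = 0 + j153.6 Ω
  Z2: Z = R = 57 Ω
  Z3: Z = jωL = j·8168·0.00805 = 0 + j65.75 Ω
Step 3 — With the output port shorted to ground, the output series arm Z2 runs from the junction to ground; the shunt arm Z3 also runs from the junction to ground. They appear in parallel: Z3 || Z2 = 32.54 + j28.21 Ω.
Step 4 — Series with input arm Z1: Z_in = Z1 + (Z3 || Z2) = 32.54 + j181.8 Ω = 184.7∠79.8° Ω.
Step 5 — Source phasor: V = 31.1∠-119.4° V = -15.27 - j27.09 V.
Step 6 — Current: I = V / Z = -0.159 + j0.05552 A = 0.1684∠160.8° A.
Step 7 — Complex power: S = V·I* = 0.9231 + j5.156 VA.
Step 8 — Real power: P = Re(S) = 0.9231 W.
Step 9 — Reactive power: Q = Im(S) = 5.156 VAR.
Step 10 — Apparent power: |S| = 5.238 VA.
Step 11 — Power factor: PF = P/|S| = 0.1762 (lagging).

(a) P = 0.9231 W  (b) Q = 5.156 VAR  (c) S = 5.238 VA  (d) PF = 0.1762 (lagging)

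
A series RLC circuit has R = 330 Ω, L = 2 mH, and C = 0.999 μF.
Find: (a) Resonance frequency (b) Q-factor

Step 1 — Resonance condition Im(Z)=0 gives ω₀ = 1/√(LC).
Step 2 — ω₀ = 1/√(0.002·9.99e-07) = 2.237e+04 rad/s.
Step 3 — f₀ = ω₀/(2π) = 3561 Hz.
Step 4 — Series Q: Q = ω₀L/R = 2.237e+04·0.002/330 = 0.1356.

(a) f₀ = 3561 Hz  (b) Q = 0.1356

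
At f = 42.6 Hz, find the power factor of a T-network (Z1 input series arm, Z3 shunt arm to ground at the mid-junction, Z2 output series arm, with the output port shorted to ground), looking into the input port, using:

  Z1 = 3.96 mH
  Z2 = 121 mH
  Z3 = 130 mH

Step 1 — Angular frequency: ω = 2π·f = 2π·42.6 = 267.7 rad/s.
Step 2 — Component impedances:
  Z1: Z = jωL = j·267.7·0.00396 = 0 + j1.06 Ω
  Z2: Z = jωL = j·267.7·0.121 = 0 + j32.39 Ω
  Z3: Z = jωL = j·267.7·0.13 = 0 + j34.8 Ω
Step 3 — With the output port shorted to ground, the output series arm Z2 runs from the junction to ground; the shunt arm Z3 also runs from the junction to ground. They appear in parallel: Z3 || Z2 = 0 + j16.77 Ω.
Step 4 — Series with input arm Z1: Z_in = Z1 + (Z3 || Z2) = 0 + j17.83 Ω = 17.83∠90.0° Ω.
Step 5 — Power factor: PF = cos(φ) = Re(Z)/|Z| = 0/17.83 = 0.
Step 6 — Type: Im(Z) = 17.83 ⇒ lagging (phase φ = 90.0°).

PF = 0 (lagging, φ = 90.0°)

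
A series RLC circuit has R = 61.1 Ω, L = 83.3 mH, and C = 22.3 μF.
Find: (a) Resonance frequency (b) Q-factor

Step 1 — Resonance condition Im(Z)=0 gives ω₀ = 1/√(LC).
Step 2 — ω₀ = 1/√(0.0833·2.23e-05) = 733.7 rad/s.
Step 3 — f₀ = ω₀/(2π) = 116.8 Hz.
Step 4 — Series Q: Q = ω₀L/R = 733.7·0.0833/61.1 = 1.

(a) f₀ = 116.8 Hz  (b) Q = 1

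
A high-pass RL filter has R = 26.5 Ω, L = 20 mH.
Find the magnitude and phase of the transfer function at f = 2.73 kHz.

Step 1 — Angular frequency: ω = 2π·2730 = 1.715e+04 rad/s.
Step 2 — Transfer function: H(jω) = jωL/(R + jωL).
Step 3 — Numerator jωL = j·343.1; denominator R + jωL = 26.5 + j343.1.
Step 4 — H = 0.9941 + j0.07679.
Step 5 — Magnitude: |H| = 0.997 (-0.0 dB); phase: φ = 4.4°.

|H| = 0.997 (-0.0 dB), φ = 4.4°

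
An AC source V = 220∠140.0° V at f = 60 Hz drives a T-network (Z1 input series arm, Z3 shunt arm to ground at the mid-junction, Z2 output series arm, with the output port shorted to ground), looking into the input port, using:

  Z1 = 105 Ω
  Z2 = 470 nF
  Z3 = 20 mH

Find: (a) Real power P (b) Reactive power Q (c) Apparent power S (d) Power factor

Step 1 — Angular frequency: ω = 2π·f = 2π·60 = 377 rad/s.
Step 2 — Component impedances:
  Z1: Z = R = 105 Ω
  Z2: Z = 1/(jωC) = -j/(ω·C) = 0 - j5644 Ω
  Z3: Z = jωL = j·377·0.02 = 0 + j7.54 Ω
Step 3 — With the output port shorted to ground, the output series arm Z2 runs from the junction to ground; the shunt arm Z3 also runs from the junction to ground. They appear in parallel: Z3 || Z2 = 0 + j7.55 Ω.
Step 4 — Series with input arm Z1: Z_in = Z1 + (Z3 || Z2) = 105 + j7.55 Ω = 105.3∠4.1° Ω.
Step 5 — Source phasor: V = 220∠140.0° V = -168.5 + j141.4 V.
Step 6 — Current: I = V / Z = -1.5 + j1.455 A = 2.09∠135.9° A.
Step 7 — Complex power: S = V·I* = 458.6 + j32.97 VA.
Step 8 — Real power: P = Re(S) = 458.6 W.
Step 9 — Reactive power: Q = Im(S) = 32.97 VAR.
Step 10 — Apparent power: |S| = 459.8 VA.
Step 11 — Power factor: PF = P/|S| = 0.9974 (lagging).

(a) P = 458.6 W  (b) Q = 32.97 VAR  (c) S = 459.8 VA  (d) PF = 0.9974 (lagging)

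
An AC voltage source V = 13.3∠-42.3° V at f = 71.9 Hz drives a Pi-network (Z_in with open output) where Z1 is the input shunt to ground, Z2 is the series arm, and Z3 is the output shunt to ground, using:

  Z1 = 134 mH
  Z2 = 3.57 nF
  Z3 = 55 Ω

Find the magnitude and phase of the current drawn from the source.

Step 1 — Angular frequency: ω = 2π·f = 2π·71.9 = 451.8 rad/s.
Step 2 — Component impedances:
  Z1: Z = jωL = j·451.8·0.134 = 0 + j60.54 Ω
  Z2: Z = 1/(jωC) = -j/(ω·C) = 0 - j6.2e+05 Ω
  Z3: Z = R = 55 Ω
Step 3 — With open output, the series arm Z2 and the output shunt Z3 appear in series to ground: Z2 + Z3 = 55 - j6.2e+05 Ω.
Step 4 — Parallel with input shunt Z1: Z_in = Z1 || (Z2 + Z3) = 5.244e-07 + j60.54 Ω = 60.54∠90.0° Ω.
Step 5 — Source phasor: V = 13.3∠-42.3° V = 9.837 - j8.951 V.
Step 6 — Ohm's law: I = V / Z_total = (9.837 - j8.951) / (5.244e-07 + j60.54) = -0.1478 - j0.1625 A.
Step 7 — Convert to polar: |I| = 0.2197 A, ∠I = -132.3°.

I = 0.2197∠-132.3° A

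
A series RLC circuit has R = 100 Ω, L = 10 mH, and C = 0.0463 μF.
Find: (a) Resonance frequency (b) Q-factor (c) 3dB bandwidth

Step 1 — Resonance condition Im(Z)=0 gives ω₀ = 1/√(LC).
Step 2 — ω₀ = 1/√(0.01·4.63e-08) = 4.647e+04 rad/s.
Step 3 — f₀ = ω₀/(2π) = 7397 Hz.
Step 4 — Series Q: Q = ω₀L/R = 4.647e+04·0.01/100 = 4.647.
Step 5 — 3dB bandwidth: Δω = ω₀/Q = 1e+04 rad/s; BW = Δω/(2π) = 1592 Hz.

(a) f₀ = 7397 Hz  (b) Q = 4.647  (c) BW = 1592 Hz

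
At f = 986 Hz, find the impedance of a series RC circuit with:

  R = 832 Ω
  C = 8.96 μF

Step 1 — Angular frequency: ω = 2π·f = 2π·986 = 6195 rad/s.
Step 2 — Component impedances:
  R: Z = R = 832 Ω
  C: Z = 1/(jωC) = -j/(ω·C) = 0 - j18.02 Ω
Step 3 — Series combination: Z_total = R + C = 832 - j18.02 Ω = 832.2∠-1.2° Ω.

Z = 832 - j18.02 Ω = 832.2∠-1.2° Ω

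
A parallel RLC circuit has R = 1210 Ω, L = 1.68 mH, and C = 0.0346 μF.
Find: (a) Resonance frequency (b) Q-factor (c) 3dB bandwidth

Step 1 — Resonance: ω₀ = 1/√(LC) = 1/√(0.00168·3.46e-08) = 1.312e+05 rad/s.
Step 2 — f₀ = ω₀/(2π) = 2.088e+04 Hz.
Step 3 — Parallel Q: Q = R/(ω₀L) = 1210/(1.312e+05·0.00168) = 5.491.
Step 4 — Bandwidth: Δω = ω₀/Q = 2.389e+04 rad/s; BW = Δω/(2π) = 3802 Hz.

(a) f₀ = 2.088e+04 Hz  (b) Q = 5.491  (c) BW = 3802 Hz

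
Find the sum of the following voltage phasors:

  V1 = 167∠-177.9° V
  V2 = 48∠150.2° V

Step 1 — Convert each phasor to rectangular form:
  V1 = 167·(cos(-177.9°) + j·sin(-177.9°)) = -166.9 - j6.119 V
  V2 = 48·(cos(150.2°) + j·sin(150.2°)) = -41.65 + j23.85 V
Step 2 — Sum components: V_total = -208.5 + j17.74 V.
Step 3 — Convert to polar: |V_total| = 209.3 V, ∠V_total = 175.1°.

V_total = 209.3∠175.1° V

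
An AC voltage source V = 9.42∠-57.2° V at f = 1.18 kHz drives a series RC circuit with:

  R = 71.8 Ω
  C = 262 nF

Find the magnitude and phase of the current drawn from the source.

Step 1 — Angular frequency: ω = 2π·f = 2π·1180 = 7414 rad/s.
Step 2 — Component impedances:
  R: Z = R = 71.8 Ω
  C: Z = 1/(jωC) = -j/(ω·C) = 0 - j514.8 Ω
Step 3 — Series combination: Z_total = R + C = 71.8 - j514.8 Ω = 519.8∠-82.1° Ω.
Step 4 — Source phasor: V = 9.42∠-57.2° V = 5.103 - j7.918 V.
Step 5 — Ohm's law: I = V / Z_total = (5.103 - j7.918) / (71.8 - j514.8) = 0.01644 + j0.007619 A.
Step 6 — Convert to polar: |I| = 0.01812 A, ∠I = 24.9°.

I = 0.01812∠24.9° A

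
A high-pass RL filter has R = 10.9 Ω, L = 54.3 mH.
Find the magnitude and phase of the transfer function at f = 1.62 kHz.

Step 1 — Angular frequency: ω = 2π·1620 = 1.018e+04 rad/s.
Step 2 — Transfer function: H(jω) = jωL/(R + jωL).
Step 3 — Numerator jωL = j·552.7; denominator R + jωL = 10.9 + j552.7.
Step 4 — H = 0.9996 + j0.01971.
Step 5 — Magnitude: |H| = 0.9998 (-0.0 dB); phase: φ = 1.1°.

|H| = 0.9998 (-0.0 dB), φ = 1.1°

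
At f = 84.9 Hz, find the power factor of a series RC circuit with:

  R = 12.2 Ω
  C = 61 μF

Step 1 — Angular frequency: ω = 2π·f = 2π·84.9 = 533.4 rad/s.
Step 2 — Component impedances:
  R: Z = R = 12.2 Ω
  C: Z = 1/(jωC) = -j/(ω·C) = 0 - j30.73 Ω
Step 3 — Series combination: Z_total = R + C = 12.2 - j30.73 Ω = 33.06∠-68.3° Ω.
Step 4 — Power factor: PF = cos(φ) = Re(Z)/|Z| = 12.2/33.06 = 0.369.
Step 5 — Type: Im(Z) = -30.73 ⇒ leading (phase φ = -68.3°).

PF = 0.369 (leading, φ = -68.3°)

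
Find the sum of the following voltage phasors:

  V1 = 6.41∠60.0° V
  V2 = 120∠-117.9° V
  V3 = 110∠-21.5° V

Step 1 — Convert each phasor to rectangular form:
  V1 = 6.41·(cos(60.0°) + j·sin(60.0°)) = 3.205 + j5.551 V
  V2 = 120·(cos(-117.9°) + j·sin(-117.9°)) = -56.15 - j106.1 V
  V3 = 110·(cos(-21.5°) + j·sin(-21.5°)) = 102.3 - j40.32 V
Step 2 — Sum components: V_total = 49.4 - j140.8 V.
Step 3 — Convert to polar: |V_total| = 149.2 V, ∠V_total = -70.7°.

V_total = 149.2∠-70.7° V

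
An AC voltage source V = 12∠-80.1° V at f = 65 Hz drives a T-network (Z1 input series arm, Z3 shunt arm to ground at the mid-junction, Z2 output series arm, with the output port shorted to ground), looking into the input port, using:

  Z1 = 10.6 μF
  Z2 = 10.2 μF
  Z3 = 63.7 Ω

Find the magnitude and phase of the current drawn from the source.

Step 1 — Angular frequency: ω = 2π·f = 2π·65 = 408.4 rad/s.
Step 2 — Component impedances:
  Z1: Z = 1/(jωC) = -j/(ω·C) = 0 - j231 Ω
  Z2: Z = 1/(jωC) = -j/(ω·C) = 0 - j240.1 Ω
  Z3: Z = R = 63.7 Ω
Step 3 — With the output port shorted to ground, the output series arm Z2 runs from the junction to ground; the shunt arm Z3 also runs from the junction to ground. They appear in parallel: Z3 || Z2 = 59.51 - j15.79 Ω.
Step 4 — Series with input arm Z1: Z_in = Z1 + (Z3 || Z2) = 59.51 - j246.8 Ω = 253.9∠-76.4° Ω.
Step 5 — Source phasor: V = 12∠-80.1° V = 2.063 - j11.82 V.
Step 6 — Ohm's law: I = V / Z_total = (2.063 - j11.82) / (59.51 - j246.8) = 0.04717 - j0.003015 A.
Step 7 — Convert to polar: |I| = 0.04727 A, ∠I = -3.7°.

I = 0.04727∠-3.7° A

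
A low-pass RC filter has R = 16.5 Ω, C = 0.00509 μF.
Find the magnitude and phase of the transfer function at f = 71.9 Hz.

Step 1 — Angular frequency: ω = 2π·71.9 = 451.8 rad/s.
Step 2 — Transfer function: H(jω) = 1/(1 + jωRC).
Step 3 — Denominator: 1 + jωRC = 1 + j·451.8·16.5·5.09e-09 = 1 + j3.794e-05.
Step 4 — H = 1 - j3.794e-05.
Step 5 — Magnitude: |H| = 1 (-0.0 dB); phase: φ = -0.0°.

|H| = 1 (-0.0 dB), φ = -0.0°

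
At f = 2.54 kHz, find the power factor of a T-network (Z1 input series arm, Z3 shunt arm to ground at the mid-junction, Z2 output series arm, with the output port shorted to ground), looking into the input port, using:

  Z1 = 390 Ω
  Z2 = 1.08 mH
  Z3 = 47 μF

Step 1 — Angular frequency: ω = 2π·f = 2π·2540 = 1.596e+04 rad/s.
Step 2 — Component impedances:
  Z1: Z = R = 390 Ω
  Z2: Z = jωL = j·1.596e+04·0.00108 = 0 + j17.24 Ω
  Z3: Z = 1/(jωC) = -j/(ω·C) = 0 - j1.333 Ω
Step 3 — With the output port shorted to ground, the output series arm Z2 runs from the junction to ground; the shunt arm Z3 also runs from the junction to ground. They appear in parallel: Z3 || Z2 = 0 - j1.445 Ω.
Step 4 — Series with input arm Z1: Z_in = Z1 + (Z3 || Z2) = 390 - j1.445 Ω = 390∠-0.2° Ω.
Step 5 — Power factor: PF = cos(φ) = Re(Z)/|Z| = 390/390 = 1.
Step 6 — Type: Im(Z) = -1.445 ⇒ leading (phase φ = -0.2°).

PF = 1 (leading, φ = -0.2°)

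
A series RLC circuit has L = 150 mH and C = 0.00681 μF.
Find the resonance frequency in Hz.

Step 1 — Resonance condition Im(Z)=0 gives ω₀ = 1/√(LC).
Step 2 — ω₀ = 1/√(0.15·6.81e-09) = 3.129e+04 rad/s.
Step 3 — f₀ = ω₀/(2π) = 4980 Hz.

f₀ = 4980 Hz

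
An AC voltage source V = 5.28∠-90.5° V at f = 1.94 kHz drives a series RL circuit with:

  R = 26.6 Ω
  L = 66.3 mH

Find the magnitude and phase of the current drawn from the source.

Step 1 — Angular frequency: ω = 2π·f = 2π·1940 = 1.219e+04 rad/s.
Step 2 — Component impedances:
  R: Z = R = 26.6 Ω
  L: Z = jωL = j·1.219e+04·0.0663 = 0 + j808.2 Ω
Step 3 — Series combination: Z_total = R + L = 26.6 + j808.2 Ω = 808.6∠88.1° Ω.
Step 4 — Source phasor: V = 5.28∠-90.5° V = -0.04608 - j5.28 V.
Step 5 — Ohm's law: I = V / Z_total = (-0.04608 - j5.28) / (26.6 + j808.2) = -0.006528 - j0.0001578 A.
Step 6 — Convert to polar: |I| = 0.00653 A, ∠I = -178.6°.

I = 0.00653∠-178.6° A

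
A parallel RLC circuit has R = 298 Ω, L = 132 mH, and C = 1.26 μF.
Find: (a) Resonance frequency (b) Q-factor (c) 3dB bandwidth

Step 1 — Resonance: ω₀ = 1/√(LC) = 1/√(0.132·1.26e-06) = 2452 rad/s.
Step 2 — f₀ = ω₀/(2π) = 390.3 Hz.
Step 3 — Parallel Q: Q = R/(ω₀L) = 298/(2452·0.132) = 0.9207.
Step 4 — Bandwidth: Δω = ω₀/Q = 2663 rad/s; BW = Δω/(2π) = 423.9 Hz.

(a) f₀ = 390.3 Hz  (b) Q = 0.9207  (c) BW = 423.9 Hz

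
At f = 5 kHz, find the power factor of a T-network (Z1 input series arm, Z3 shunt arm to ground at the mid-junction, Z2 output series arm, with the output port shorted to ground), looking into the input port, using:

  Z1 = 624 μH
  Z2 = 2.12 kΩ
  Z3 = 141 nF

Step 1 — Angular frequency: ω = 2π·f = 2π·5000 = 3.142e+04 rad/s.
Step 2 — Component impedances:
  Z1: Z = jωL = j·3.142e+04·0.000624 = 0 + j19.6 Ω
  Z2: Z = R = 2120 Ω
  Z3: Z = 1/(jωC) = -j/(ω·C) = 0 - j225.8 Ω
Step 3 — With the output port shorted to ground, the output series arm Z2 runs from the junction to ground; the shunt arm Z3 also runs from the junction to ground. They appear in parallel: Z3 || Z2 = 23.77 - j223.2 Ω.
Step 4 — Series with input arm Z1: Z_in = Z1 + (Z3 || Z2) = 23.77 - j203.6 Ω = 205∠-83.3° Ω.
Step 5 — Power factor: PF = cos(φ) = Re(Z)/|Z| = 23.77/205 = 0.116.
Step 6 — Type: Im(Z) = -203.6 ⇒ leading (phase φ = -83.3°).

PF = 0.116 (leading, φ = -83.3°)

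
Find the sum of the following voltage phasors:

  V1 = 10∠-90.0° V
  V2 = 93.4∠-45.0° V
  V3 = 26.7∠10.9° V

Step 1 — Convert each phasor to rectangular form:
  V1 = 10·(cos(-90.0°) + j·sin(-90.0°)) = 0 - j10 V
  V2 = 93.4·(cos(-45.0°) + j·sin(-45.0°)) = 66.04 - j66.04 V
  V3 = 26.7·(cos(10.9°) + j·sin(10.9°)) = 26.22 + j5.049 V
Step 2 — Sum components: V_total = 92.26 - j70.99 V.
Step 3 — Convert to polar: |V_total| = 116.4 V, ∠V_total = -37.6°.

V_total = 116.4∠-37.6° V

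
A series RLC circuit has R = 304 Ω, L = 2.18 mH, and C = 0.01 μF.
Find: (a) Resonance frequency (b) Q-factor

Step 1 — Resonance condition Im(Z)=0 gives ω₀ = 1/√(LC).
Step 2 — ω₀ = 1/√(0.00218·1e-08) = 2.142e+05 rad/s.
Step 3 — f₀ = ω₀/(2π) = 3.409e+04 Hz.
Step 4 — Series Q: Q = ω₀L/R = 2.142e+05·0.00218/304 = 1.536.

(a) f₀ = 3.409e+04 Hz  (b) Q = 1.536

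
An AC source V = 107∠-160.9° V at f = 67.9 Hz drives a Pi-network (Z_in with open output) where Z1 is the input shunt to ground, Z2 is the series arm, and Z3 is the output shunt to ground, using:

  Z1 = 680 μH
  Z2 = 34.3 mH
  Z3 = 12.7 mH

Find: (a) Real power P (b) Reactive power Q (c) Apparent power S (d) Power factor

Step 1 — Angular frequency: ω = 2π·f = 2π·67.9 = 426.6 rad/s.
Step 2 — Component impedances:
  Z1: Z = jωL = j·426.6·0.00068 = 0 + j0.2901 Ω
  Z2: Z = jωL = j·426.6·0.0343 = 0 + j14.63 Ω
  Z3: Z = jωL = j·426.6·0.0127 = 0 + j5.418 Ω
Step 3 — With open output, the series arm Z2 and the output shunt Z3 appear in series to ground: Z2 + Z3 = 0 + j20.05 Ω.
Step 4 — Parallel with input shunt Z1: Z_in = Z1 || (Z2 + Z3) = 0 + j0.286 Ω = 0.286∠90.0° Ω.
Step 5 — Source phasor: V = 107∠-160.9° V = -101.1 - j35.01 V.
Step 6 — Current: I = V / Z = -122.4 + j353.6 A = 374.2∠109.1° A.
Step 7 — Complex power: S = V·I* = 0 + j4.004e+04 VA.
Step 8 — Real power: P = Re(S) = 0 W.
Step 9 — Reactive power: Q = Im(S) = 4.004e+04 VAR.
Step 10 — Apparent power: |S| = 4.004e+04 VA.
Step 11 — Power factor: PF = P/|S| = 0 (lagging).

(a) P = 0 W  (b) Q = 4.004e+04 VAR  (c) S = 4.004e+04 VA  (d) PF = 0 (lagging)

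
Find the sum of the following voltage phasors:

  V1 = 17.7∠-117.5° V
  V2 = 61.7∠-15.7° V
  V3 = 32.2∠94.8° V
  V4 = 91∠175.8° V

Step 1 — Convert each phasor to rectangular form:
  V1 = 17.7·(cos(-117.5°) + j·sin(-117.5°)) = -8.173 - j15.7 V
  V2 = 61.7·(cos(-15.7°) + j·sin(-15.7°)) = 59.4 - j16.7 V
  V3 = 32.2·(cos(94.8°) + j·sin(94.8°)) = -2.694 + j32.09 V
  V4 = 91·(cos(175.8°) + j·sin(175.8°)) = -90.76 + j6.665 V
Step 2 — Sum components: V_total = -42.22 + j6.356 V.
Step 3 — Convert to polar: |V_total| = 42.7 V, ∠V_total = 171.4°.

V_total = 42.7∠171.4° V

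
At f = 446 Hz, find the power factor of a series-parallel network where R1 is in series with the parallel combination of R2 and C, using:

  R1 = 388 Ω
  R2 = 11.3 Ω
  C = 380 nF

Step 1 — Angular frequency: ω = 2π·f = 2π·446 = 2802 rad/s.
Step 2 — Component impedances:
  R1: Z = R = 388 Ω
  R2: Z = R = 11.3 Ω
  C: Z = 1/(jωC) = -j/(ω·C) = 0 - j939.1 Ω
Step 3 — Parallel branch: R2 || C = 1/(1/R2 + 1/C) = 11.3 - j0.136 Ω.
Step 4 — Series with R1: Z_total = R1 + (R2 || C) = 399.3 - j0.136 Ω = 399.3∠-0.0° Ω.
Step 5 — Power factor: PF = cos(φ) = Re(Z)/|Z| = 399.3/399.3 = 1.
Step 6 — Type: Im(Z) = -0.136 ⇒ leading (phase φ = -0.0°).

PF = 1 (leading, φ = -0.0°)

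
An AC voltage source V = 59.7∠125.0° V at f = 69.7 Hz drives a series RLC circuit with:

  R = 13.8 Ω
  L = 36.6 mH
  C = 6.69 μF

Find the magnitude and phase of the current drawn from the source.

Step 1 — Angular frequency: ω = 2π·f = 2π·69.7 = 437.9 rad/s.
Step 2 — Component impedances:
  R: Z = R = 13.8 Ω
  L: Z = jωL = j·437.9·0.0366 = 0 + j16.03 Ω
  C: Z = 1/(jωC) = -j/(ω·C) = 0 - j341.3 Ω
Step 3 — Series combination: Z_total = R + L + C = 13.8 - j325.3 Ω = 325.6∠-87.6° Ω.
Step 4 — Source phasor: V = 59.7∠125.0° V = -34.24 + j48.9 V.
Step 5 — Ohm's law: I = V / Z_total = (-34.24 + j48.9) / (13.8 - j325.3) = -0.1545 - j0.09871 A.
Step 6 — Convert to polar: |I| = 0.1834 A, ∠I = -147.4°.

I = 0.1834∠-147.4° A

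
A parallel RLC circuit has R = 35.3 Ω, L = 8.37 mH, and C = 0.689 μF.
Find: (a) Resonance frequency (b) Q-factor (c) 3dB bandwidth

Step 1 — Resonance: ω₀ = 1/√(LC) = 1/√(0.00837·6.89e-07) = 1.317e+04 rad/s.
Step 2 — f₀ = ω₀/(2π) = 2096 Hz.
Step 3 — Parallel Q: Q = R/(ω₀L) = 35.3/(1.317e+04·0.00837) = 0.3203.
Step 4 — Bandwidth: Δω = ω₀/Q = 4.112e+04 rad/s; BW = Δω/(2π) = 6544 Hz.

(a) f₀ = 2096 Hz  (b) Q = 0.3203  (c) BW = 6544 Hz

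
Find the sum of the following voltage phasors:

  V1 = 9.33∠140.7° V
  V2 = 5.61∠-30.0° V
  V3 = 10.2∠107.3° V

Step 1 — Convert each phasor to rectangular form:
  V1 = 9.33·(cos(140.7°) + j·sin(140.7°)) = -7.22 + j5.909 V
  V2 = 5.61·(cos(-30.0°) + j·sin(-30.0°)) = 4.858 - j2.805 V
  V3 = 10.2·(cos(107.3°) + j·sin(107.3°)) = -3.033 + j9.739 V
Step 2 — Sum components: V_total = -5.395 + j12.84 V.
Step 3 — Convert to polar: |V_total| = 13.93 V, ∠V_total = 112.8°.

V_total = 13.93∠112.8° V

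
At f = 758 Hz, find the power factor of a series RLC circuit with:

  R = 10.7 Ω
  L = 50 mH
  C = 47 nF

Step 1 — Angular frequency: ω = 2π·f = 2π·758 = 4763 rad/s.
Step 2 — Component impedances:
  R: Z = R = 10.7 Ω
  L: Z = jωL = j·4763·0.05 = 0 + j238.1 Ω
  C: Z = 1/(jωC) = -j/(ω·C) = 0 - j4467 Ω
Step 3 — Series combination: Z_total = R + L + C = 10.7 - j4229 Ω = 4229∠-89.9° Ω.
Step 4 — Power factor: PF = cos(φ) = Re(Z)/|Z| = 10.7/4229 = 0.00253.
Step 5 — Type: Im(Z) = -4229 ⇒ leading (phase φ = -89.9°).

PF = 0.00253 (leading, φ = -89.9°)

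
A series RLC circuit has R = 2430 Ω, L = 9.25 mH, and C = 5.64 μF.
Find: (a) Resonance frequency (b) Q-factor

Step 1 — Resonance condition Im(Z)=0 gives ω₀ = 1/√(LC).
Step 2 — ω₀ = 1/√(0.00925·5.64e-06) = 4378 rad/s.
Step 3 — f₀ = ω₀/(2π) = 696.8 Hz.
Step 4 — Series Q: Q = ω₀L/R = 4378·0.00925/2430 = 0.01667.

(a) f₀ = 696.8 Hz  (b) Q = 0.01667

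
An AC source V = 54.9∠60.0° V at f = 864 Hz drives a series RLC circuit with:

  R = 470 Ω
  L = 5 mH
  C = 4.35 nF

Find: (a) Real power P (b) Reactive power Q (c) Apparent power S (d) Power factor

Step 1 — Angular frequency: ω = 2π·f = 2π·864 = 5429 rad/s.
Step 2 — Component impedances:
  R: Z = R = 470 Ω
  L: Z = jωL = j·5429·0.005 = 0 + j27.14 Ω
  C: Z = 1/(jωC) = -j/(ω·C) = 0 - j4.235e+04 Ω
Step 3 — Series combination: Z_total = R + L + C = 470 - j4.232e+04 Ω = 4.232e+04∠-89.4° Ω.
Step 4 — Source phasor: V = 54.9∠60.0° V = 27.45 + j47.54 V.
Step 5 — Current: I = V / Z = -0.001116 + j0.000661 A = 0.001297∠149.4° A.
Step 6 — Complex power: S = V·I* = 0.0007909 - j0.07121 VA.
Step 7 — Real power: P = Re(S) = 0.0007909 W.
Step 8 — Reactive power: Q = Im(S) = -0.07121 VAR.
Step 9 — Apparent power: |S| = 0.07122 VA.
Step 10 — Power factor: PF = P/|S| = 0.01111 (leading).

(a) P = 0.0007909 W  (b) Q = -0.07121 VAR  (c) S = 0.07122 VA  (d) PF = 0.01111 (leading)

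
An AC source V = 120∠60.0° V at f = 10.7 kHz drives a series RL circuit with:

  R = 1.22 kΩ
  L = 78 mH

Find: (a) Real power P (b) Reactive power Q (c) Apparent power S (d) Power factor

Step 1 — Angular frequency: ω = 2π·f = 2π·1.07e+04 = 6.723e+04 rad/s.
Step 2 — Component impedances:
  R: Z = R = 1220 Ω
  L: Z = jωL = j·6.723e+04·0.078 = 0 + j5244 Ω
Step 3 — Series combination: Z_total = R + L = 1220 + j5244 Ω = 5384∠76.9° Ω.
Step 4 — Source phasor: V = 120∠60.0° V = 60 + j103.9 V.
Step 5 — Current: I = V / Z = 0.02133 - j0.00648 A = 0.02229∠-16.9° A.
Step 6 — Complex power: S = V·I* = 0.6061 + j2.605 VA.
Step 7 — Real power: P = Re(S) = 0.6061 W.
Step 8 — Reactive power: Q = Im(S) = 2.605 VAR.
Step 9 — Apparent power: |S| = 2.675 VA.
Step 10 — Power factor: PF = P/|S| = 0.2266 (lagging).

(a) P = 0.6061 W  (b) Q = 2.605 VAR  (c) S = 2.675 VA  (d) PF = 0.2266 (lagging)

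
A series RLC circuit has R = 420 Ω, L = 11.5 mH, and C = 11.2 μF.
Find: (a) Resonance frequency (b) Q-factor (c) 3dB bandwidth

Step 1 — Resonance: ω₀ = 1/√(LC) = 1/√(0.0115·1.12e-05) = 2786 rad/s.
Step 2 — f₀ = ω₀/(2π) = 443.5 Hz.
Step 3 — Series Q: Q = ω₀L/R = 2786·0.0115/420 = 0.07629.
Step 4 — Bandwidth: Δω = ω₀/Q = 3.652e+04 rad/s; BW = Δω/(2π) = 5813 Hz.

(a) f₀ = 443.5 Hz  (b) Q = 0.07629  (c) BW = 5813 Hz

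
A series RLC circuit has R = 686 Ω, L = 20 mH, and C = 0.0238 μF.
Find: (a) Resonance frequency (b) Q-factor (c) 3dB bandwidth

Step 1 — Resonance condition Im(Z)=0 gives ω₀ = 1/√(LC).
Step 2 — ω₀ = 1/√(0.02·2.38e-08) = 4.583e+04 rad/s.
Step 3 — f₀ = ω₀/(2π) = 7295 Hz.
Step 4 — Series Q: Q = ω₀L/R = 4.583e+04·0.02/686 = 1.336.
Step 5 — 3dB bandwidth: Δω = ω₀/Q = 3.43e+04 rad/s; BW = Δω/(2π) = 5459 Hz.

(a) f₀ = 7295 Hz  (b) Q = 1.336  (c) BW = 5459 Hz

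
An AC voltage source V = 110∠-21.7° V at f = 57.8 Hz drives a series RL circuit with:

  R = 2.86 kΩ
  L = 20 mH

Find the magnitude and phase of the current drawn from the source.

Step 1 — Angular frequency: ω = 2π·f = 2π·57.8 = 363.2 rad/s.
Step 2 — Component impedances:
  R: Z = R = 2860 Ω
  L: Z = jωL = j·363.2·0.02 = 0 + j7.263 Ω
Step 3 — Series combination: Z_total = R + L = 2860 + j7.263 Ω = 2860∠0.1° Ω.
Step 4 — Source phasor: V = 110∠-21.7° V = 102.2 - j40.67 V.
Step 5 — Ohm's law: I = V / Z_total = (102.2 - j40.67) / (2860 + j7.263) = 0.0357 - j0.01431 A.
Step 6 — Convert to polar: |I| = 0.03846 A, ∠I = -21.8°.

I = 0.03846∠-21.8° A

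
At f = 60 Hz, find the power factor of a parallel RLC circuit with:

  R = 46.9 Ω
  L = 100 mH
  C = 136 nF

Step 1 — Angular frequency: ω = 2π·f = 2π·60 = 377 rad/s.
Step 2 — Component impedances:
  R: Z = R = 46.9 Ω
  L: Z = jωL = j·377·0.1 = 0 + j37.7 Ω
  C: Z = 1/(jωC) = -j/(ω·C) = 0 - j1.95e+04 Ω
Step 3 — Parallel combination: 1/Z_total = 1/R + 1/L + 1/C; Z_total = 18.45 + j22.91 Ω = 29.42∠51.2° Ω.
Step 4 — Power factor: PF = cos(φ) = Re(Z)/|Z| = 18.452/29.418 = 0.6272.
Step 5 — Type: Im(Z) = 22.91 ⇒ lagging (phase φ = 51.2°).

PF = 0.6272 (lagging, φ = 51.2°)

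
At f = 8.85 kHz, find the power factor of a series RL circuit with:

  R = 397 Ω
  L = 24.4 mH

Step 1 — Angular frequency: ω = 2π·f = 2π·8850 = 5.561e+04 rad/s.
Step 2 — Component impedances:
  R: Z = R = 397 Ω
  L: Z = jωL = j·5.561e+04·0.0244 = 0 + j1357 Ω
Step 3 — Series combination: Z_total = R + L = 397 + j1357 Ω = 1414∠73.7° Ω.
Step 4 — Power factor: PF = cos(φ) = Re(Z)/|Z| = 397/1414 = 0.2808.
Step 5 — Type: Im(Z) = 1357 ⇒ lagging (phase φ = 73.7°).

PF = 0.2808 (lagging, φ = 73.7°)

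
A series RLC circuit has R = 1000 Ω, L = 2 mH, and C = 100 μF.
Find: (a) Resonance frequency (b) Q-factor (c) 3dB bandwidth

Step 1 — Resonance: ω₀ = 1/√(LC) = 1/√(0.002·0.0001) = 2236 rad/s.
Step 2 — f₀ = ω₀/(2π) = 355.9 Hz.
Step 3 — Series Q: Q = ω₀L/R = 2236·0.002/1000 = 0.004472.
Step 4 — Bandwidth: Δω = ω₀/Q = 5e+05 rad/s; BW = Δω/(2π) = 7.958e+04 Hz.

(a) f₀ = 355.9 Hz  (b) Q = 0.004472  (c) BW = 7.958e+04 Hz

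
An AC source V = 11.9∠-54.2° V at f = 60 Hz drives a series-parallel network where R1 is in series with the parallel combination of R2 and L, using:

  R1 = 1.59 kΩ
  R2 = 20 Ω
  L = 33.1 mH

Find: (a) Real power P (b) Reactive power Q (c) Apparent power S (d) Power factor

Step 1 — Angular frequency: ω = 2π·f = 2π·60 = 377 rad/s.
Step 2 — Component impedances:
  R1: Z = R = 1590 Ω
  R2: Z = R = 20 Ω
  L: Z = jωL = j·377·0.0331 = 0 + j12.48 Ω
Step 3 — Parallel branch: R2 || L = 1/(1/R2 + 1/L) = 5.604 + j8.982 Ω.
Step 4 — Series with R1: Z_total = R1 + (R2 || L) = 1596 + j8.982 Ω = 1596∠0.3° Ω.
Step 5 — Source phasor: V = 11.9∠-54.2° V = 6.961 - j9.652 V.
Step 6 — Current: I = V / Z = 0.004328 - j0.006073 A = 0.007458∠-54.5° A.
Step 7 — Complex power: S = V·I* = 0.08875 + j0.0004996 VA.
Step 8 — Real power: P = Re(S) = 0.08875 W.
Step 9 — Reactive power: Q = Im(S) = 0.0004996 VAR.
Step 10 — Apparent power: |S| = 0.08875 VA.
Step 11 — Power factor: PF = P/|S| = 1 (lagging).

(a) P = 0.08875 W  (b) Q = 0.0004996 VAR  (c) S = 0.08875 VA  (d) PF = 1 (lagging)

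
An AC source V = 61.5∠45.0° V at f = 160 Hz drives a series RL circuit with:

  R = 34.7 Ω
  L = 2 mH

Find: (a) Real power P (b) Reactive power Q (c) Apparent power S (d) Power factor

Step 1 — Angular frequency: ω = 2π·f = 2π·160 = 1005 rad/s.
Step 2 — Component impedances:
  R: Z = R = 34.7 Ω
  L: Z = jωL = j·1005·0.002 = 0 + j2.011 Ω
Step 3 — Series combination: Z_total = R + L = 34.7 + j2.011 Ω = 34.76∠3.3° Ω.
Step 4 — Source phasor: V = 61.5∠45.0° V = 43.49 + j43.49 V.
Step 5 — Current: I = V / Z = 1.321 + j1.177 A = 1.769∠41.7° A.
Step 6 — Complex power: S = V·I* = 108.6 + j6.295 VA.
Step 7 — Real power: P = Re(S) = 108.6 W.
Step 8 — Reactive power: Q = Im(S) = 6.295 VAR.
Step 9 — Apparent power: |S| = 108.8 VA.
Step 10 — Power factor: PF = P/|S| = 0.9983 (lagging).

(a) P = 108.6 W  (b) Q = 6.295 VAR  (c) S = 108.8 VA  (d) PF = 0.9983 (lagging)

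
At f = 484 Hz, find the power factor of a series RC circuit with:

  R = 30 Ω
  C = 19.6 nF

Step 1 — Angular frequency: ω = 2π·f = 2π·484 = 3041 rad/s.
Step 2 — Component impedances:
  R: Z = R = 30 Ω
  C: Z = 1/(jωC) = -j/(ω·C) = 0 - j1.678e+04 Ω
Step 3 — Series combination: Z_total = R + C = 30 - j1.678e+04 Ω = 1.678e+04∠-89.9° Ω.
Step 4 — Power factor: PF = cos(φ) = Re(Z)/|Z| = 30/1.678e+04 = 0.001788.
Step 5 — Type: Im(Z) = -1.678e+04 ⇒ leading (phase φ = -89.9°).

PF = 0.001788 (leading, φ = -89.9°)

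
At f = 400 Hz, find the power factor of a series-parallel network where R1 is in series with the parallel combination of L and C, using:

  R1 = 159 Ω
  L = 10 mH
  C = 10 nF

Step 1 — Angular frequency: ω = 2π·f = 2π·400 = 2513 rad/s.
Step 2 — Component impedances:
  R1: Z = R = 159 Ω
  L: Z = jωL = j·2513·0.01 = 0 + j25.13 Ω
  C: Z = 1/(jωC) = -j/(ω·C) = 0 - j3.979e+04 Ω
Step 3 — Parallel branch: L || C = 1/(1/L + 1/C) = 0 + j25.15 Ω.
Step 4 — Series with R1: Z_total = R1 + (L || C) = 159 + j25.15 Ω = 161∠9.0° Ω.
Step 5 — Power factor: PF = cos(φ) = Re(Z)/|Z| = 159/160.98 = 0.9877.
Step 6 — Type: Im(Z) = 25.15 ⇒ lagging (phase φ = 9.0°).

PF = 0.9877 (lagging, φ = 9.0°)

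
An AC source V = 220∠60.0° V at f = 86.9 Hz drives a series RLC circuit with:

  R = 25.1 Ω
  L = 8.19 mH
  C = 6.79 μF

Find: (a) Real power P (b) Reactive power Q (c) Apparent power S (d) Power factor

Step 1 — Angular frequency: ω = 2π·f = 2π·86.9 = 546 rad/s.
Step 2 — Component impedances:
  R: Z = R = 25.1 Ω
  L: Z = jωL = j·546·0.00819 = 0 + j4.472 Ω
  C: Z = 1/(jωC) = -j/(ω·C) = 0 - j269.7 Ω
Step 3 — Series combination: Z_total = R + L + C = 25.1 - j265.3 Ω = 266.4∠-84.6° Ω.
Step 4 — Source phasor: V = 220∠60.0° V = 110 + j190.5 V.
Step 5 — Current: I = V / Z = -0.673 + j0.4784 A = 0.8257∠144.6° A.
Step 6 — Complex power: S = V·I* = 17.11 - j180.8 VA.
Step 7 — Real power: P = Re(S) = 17.11 W.
Step 8 — Reactive power: Q = Im(S) = -180.8 VAR.
Step 9 — Apparent power: |S| = 181.7 VA.
Step 10 — Power factor: PF = P/|S| = 0.0942 (leading).

(a) P = 17.11 W  (b) Q = -180.8 VAR  (c) S = 181.7 VA  (d) PF = 0.0942 (leading)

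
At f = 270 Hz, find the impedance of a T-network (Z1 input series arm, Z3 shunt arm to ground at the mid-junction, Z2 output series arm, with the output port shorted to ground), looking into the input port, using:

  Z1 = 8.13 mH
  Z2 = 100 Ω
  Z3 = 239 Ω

Step 1 — Angular frequency: ω = 2π·f = 2π·270 = 1696 rad/s.
Step 2 — Component impedances:
  Z1: Z = jωL = j·1696·0.00813 = 0 + j13.79 Ω
  Z2: Z = R = 100 Ω
  Z3: Z = R = 239 Ω
Step 3 — With the output port shorted to ground, the output series arm Z2 runs from the junction to ground; the shunt arm Z3 also runs from the junction to ground. They appear in parallel: Z3 || Z2 = 70.5 Ω.
Step 4 — Series with input arm Z1: Z_in = Z1 + (Z3 || Z2) = 70.5 + j13.79 Ω = 71.84∠11.1° Ω.

Z = 70.5 + j13.79 Ω = 71.84∠11.1° Ω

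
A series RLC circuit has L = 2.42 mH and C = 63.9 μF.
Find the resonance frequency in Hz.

Step 1 — Resonance condition Im(Z)=0 gives ω₀ = 1/√(LC).
Step 2 — ω₀ = 1/√(0.00242·6.39e-05) = 2543 rad/s.
Step 3 — f₀ = ω₀/(2π) = 404.7 Hz.

f₀ = 404.7 Hz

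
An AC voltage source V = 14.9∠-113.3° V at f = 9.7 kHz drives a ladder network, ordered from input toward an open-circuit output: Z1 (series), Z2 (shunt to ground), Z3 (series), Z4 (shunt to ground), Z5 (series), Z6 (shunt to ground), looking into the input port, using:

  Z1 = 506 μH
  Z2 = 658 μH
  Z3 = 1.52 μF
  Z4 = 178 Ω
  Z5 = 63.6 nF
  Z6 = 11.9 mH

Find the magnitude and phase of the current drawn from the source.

Step 1 — Angular frequency: ω = 2π·f = 2π·9700 = 6.095e+04 rad/s.
Step 2 — Component impedances:
  Z1: Z = jωL = j·6.095e+04·0.000506 = 0 + j30.84 Ω
  Z2: Z = jωL = j·6.095e+04·0.000658 = 0 + j40.1 Ω
  Z3: Z = 1/(jωC) = -j/(ω·C) = 0 - j10.79 Ω
  Z4: Z = R = 178 Ω
  Z5: Z = 1/(jωC) = -j/(ω·C) = 0 - j258 Ω
  Z6: Z = jωL = j·6.095e+04·0.0119 = 0 + j725.3 Ω
Step 3 — Ladder network (open output): work backward from the far end, alternating series and parallel combinations. Z_in = 7.813 + j66.49 Ω = 66.95∠83.3° Ω.
Step 4 — Source phasor: V = 14.9∠-113.3° V = -5.894 - j13.68 V.
Step 5 — Ohm's law: I = V / Z_total = (-5.894 - j13.68) / (7.813 + j66.49) = -0.2133 + j0.06358 A.
Step 6 — Convert to polar: |I| = 0.2226 A, ∠I = 163.4°.

I = 0.2226∠163.4° A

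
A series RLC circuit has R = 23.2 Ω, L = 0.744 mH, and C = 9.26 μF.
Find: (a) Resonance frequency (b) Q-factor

Step 1 — Resonance condition Im(Z)=0 gives ω₀ = 1/√(LC).
Step 2 — ω₀ = 1/√(0.000744·9.26e-06) = 1.205e+04 rad/s.
Step 3 — f₀ = ω₀/(2π) = 1917 Hz.
Step 4 — Series Q: Q = ω₀L/R = 1.205e+04·0.000744/23.2 = 0.3864.

(a) f₀ = 1917 Hz  (b) Q = 0.3864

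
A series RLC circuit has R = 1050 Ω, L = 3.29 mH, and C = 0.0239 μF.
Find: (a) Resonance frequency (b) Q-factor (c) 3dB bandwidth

Step 1 — Resonance: ω₀ = 1/√(LC) = 1/√(0.00329·2.39e-08) = 1.128e+05 rad/s.
Step 2 — f₀ = ω₀/(2π) = 1.795e+04 Hz.
Step 3 — Series Q: Q = ω₀L/R = 1.128e+05·0.00329/1050 = 0.3534.
Step 4 — Bandwidth: Δω = ω₀/Q = 3.191e+05 rad/s; BW = Δω/(2π) = 5.079e+04 Hz.

(a) f₀ = 1.795e+04 Hz  (b) Q = 0.3534  (c) BW = 5.079e+04 Hz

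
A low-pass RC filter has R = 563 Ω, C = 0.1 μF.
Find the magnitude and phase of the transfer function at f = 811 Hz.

Step 1 — Angular frequency: ω = 2π·811 = 5096 rad/s.
Step 2 — Transfer function: H(jω) = 1/(1 + jωRC).
Step 3 — Denominator: 1 + jωRC = 1 + j·5096·563·1e-07 = 1 + j0.2869.
Step 4 — H = 0.924 - j0.2651.
Step 5 — Magnitude: |H| = 0.9612 (-0.3 dB); phase: φ = -16.0°.

|H| = 0.9612 (-0.3 dB), φ = -16.0°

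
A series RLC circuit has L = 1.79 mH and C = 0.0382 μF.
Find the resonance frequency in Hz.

Step 1 — Resonance condition Im(Z)=0 gives ω₀ = 1/√(LC).
Step 2 — ω₀ = 1/√(0.00179·3.82e-08) = 1.209e+05 rad/s.
Step 3 — f₀ = ω₀/(2π) = 1.925e+04 Hz.

f₀ = 1.925e+04 Hz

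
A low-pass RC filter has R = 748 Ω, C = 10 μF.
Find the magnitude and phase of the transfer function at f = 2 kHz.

Step 1 — Angular frequency: ω = 2π·2000 = 1.257e+04 rad/s.
Step 2 — Transfer function: H(jω) = 1/(1 + jωRC).
Step 3 — Denominator: 1 + jωRC = 1 + j·1.257e+04·748·1e-05 = 1 + j94.
Step 4 — H = 0.0001132 - j0.01064.
Step 5 — Magnitude: |H| = 0.01064 (-39.5 dB); phase: φ = -89.4°.

|H| = 0.01064 (-39.5 dB), φ = -89.4°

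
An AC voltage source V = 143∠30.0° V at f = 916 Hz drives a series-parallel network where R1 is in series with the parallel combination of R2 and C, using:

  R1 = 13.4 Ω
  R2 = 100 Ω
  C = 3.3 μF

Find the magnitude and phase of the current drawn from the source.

Step 1 — Angular frequency: ω = 2π·f = 2π·916 = 5755 rad/s.
Step 2 — Component impedances:
  R1: Z = R = 13.4 Ω
  R2: Z = R = 100 Ω
  C: Z = 1/(jωC) = -j/(ω·C) = 0 - j52.65 Ω
Step 3 — Parallel branch: R2 || C = 1/(1/R2 + 1/C) = 21.7 - j41.22 Ω.
Step 4 — Series with R1: Z_total = R1 + (R2 || C) = 35.1 - j41.22 Ω = 54.15∠-49.6° Ω.
Step 5 — Source phasor: V = 143∠30.0° V = 123.8 + j71.5 V.
Step 6 — Ohm's law: I = V / Z_total = (123.8 + j71.5) / (35.1 - j41.22) = 0.4775 + j2.598 A.
Step 7 — Convert to polar: |I| = 2.641 A, ∠I = 79.6°.

I = 2.641∠79.6° A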